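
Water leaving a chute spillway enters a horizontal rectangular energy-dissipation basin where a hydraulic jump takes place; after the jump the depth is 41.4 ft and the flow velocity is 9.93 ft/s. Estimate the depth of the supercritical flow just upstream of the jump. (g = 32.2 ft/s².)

Fr₂ = V₂/√(g·y₂) = 9.93/√(32.2×41.4) = 0.272.
From the momentum equation (using Fr₂), y₁/y₂ = ½[√(1 + 8Fr₂²) − 1] = ½[√1.592 − 1] = 0.131.
y₁ = 0.131 × 41.4 = 5.42 ft.

y₁ = 5.42 ft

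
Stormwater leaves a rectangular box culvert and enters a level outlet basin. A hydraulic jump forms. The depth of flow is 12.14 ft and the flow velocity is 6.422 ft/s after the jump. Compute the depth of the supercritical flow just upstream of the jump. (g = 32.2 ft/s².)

Fr₂ = V₂/√(g·y₂) = 6.422/√(32.2×12.14) = 0.3248.
The Bélanger relation is symmetric: y₁/y₂ = ½[√(1 + 8Fr₂²) − 1] = ½[√1.8440 − 1] = 0.1790.
y₁ = 0.1790 × 12.14 = 2.173 ft.

y₁ = 2.173 ft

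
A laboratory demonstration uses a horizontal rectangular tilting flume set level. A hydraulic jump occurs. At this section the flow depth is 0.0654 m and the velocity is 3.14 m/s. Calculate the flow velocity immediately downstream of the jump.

V₂ = 0.620 m/s

Fr₁ = V₁/√(g·y₁) = 3.14/√(9.81×0.0654) = 3.92.
Sequent-depth ratio: y₂/y₁ = ½[√(1 + 8Fr₁²) − 1] = ½[√123.9 − 1] = 5.07.
y₂ = 5.07 × 0.0654 = 0.331 m.
q = V₁·y₁ = 3.14 × 0.0654 = 0.205 m²/s.
V₂ = q/y₂ = 0.205/0.331 = 0.620 m/s.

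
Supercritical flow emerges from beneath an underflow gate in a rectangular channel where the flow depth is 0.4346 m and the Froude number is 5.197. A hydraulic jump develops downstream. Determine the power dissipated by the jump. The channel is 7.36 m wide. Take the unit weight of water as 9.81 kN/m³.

Fr₁ = 5.197 (given).
From the momentum equation for a rectangular channel, y₂/y₁ = ½[√(1 + 8Fr₁²) − 1] = ½[√217.07 − 1] = 6.867.
y₂ = 6.867 × 0.4346 = 2.984 m.
V₁ = Fr₁·√(g·y₁) = 5.197×√(9.81×0.4346) = 10.73 m/s; q = V₁·y₁ = 4.664 m²/s. V₂ = q/y₂ = 4.664/2.984 = 1.563 m/s. E₁ = y₁ + V₁²/2g = 6.304 m; E₂ = y₂ + V₂²/2g = 3.109 m. ΔE = E₁ − E₂ = 3.195 m.
Q = q·b = 4.664 × 7.36 = 34.32 m³/s. P = γ·Q·ΔE = 9.81 × 34.32 × 3.195 = 1076 kW.

P = 1076 kW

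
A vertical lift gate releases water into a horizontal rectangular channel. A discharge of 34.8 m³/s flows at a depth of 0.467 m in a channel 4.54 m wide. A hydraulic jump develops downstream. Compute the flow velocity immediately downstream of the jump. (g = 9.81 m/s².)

V₂ = 1.58 m/s

q = Q/b = 34.8/4.54 = 7.67 m²/s; V₁ = q/y₁ = 16.4 m/s. Fr₁ = V₁/√(g·y₁) = 7.67.
Sequent-depth ratio: y₂/y₁ = ½[√(1 + 8Fr₁²) − 1] = ½[√471.5 − 1] = 10.4.
y₂ = 10.4 × 0.467 = 4.84 m.
V₂ = q/y₂ = 7.67/4.84 = 1.58 m/s.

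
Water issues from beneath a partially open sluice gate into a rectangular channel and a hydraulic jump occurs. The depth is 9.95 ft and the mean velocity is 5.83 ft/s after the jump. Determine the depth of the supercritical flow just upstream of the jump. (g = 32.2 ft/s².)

y₁ = 1.79 ft

Fr₂ = V₂/√(g·y₂) = 5.83/√(32.2×9.95) = 0.326.
Since the conjugate-depth ratio holds either way, y₁/y₂ = ½[√(1 + 8Fr₂²) − 1] = ½[√1.849 − 1] = 0.180.
y₁ = 0.180 × 9.95 = 1.79 ft.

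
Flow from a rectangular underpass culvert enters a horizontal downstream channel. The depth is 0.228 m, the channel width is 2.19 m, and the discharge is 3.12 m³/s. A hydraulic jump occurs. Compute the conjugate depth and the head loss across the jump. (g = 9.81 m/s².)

q = Q/b = 3.12/2.19 = 1.42 m²/s; V₁ = q/y₁ = 6.25 m/s. Fr₁ = V₁/√(g·y₁) = 4.18.
By Bélanger, y₂/y₁ = ½[√(1 + 8Fr₁²) − 1] = ½[√140.6 − 1] = 5.43.
y₂ = 5.43 × 0.228 = 1.24 m.
V₂ = q/y₂ = 1.42/1.24 = 1.15 m/s. E₁ = y₁ + V₁²/2g = 2.22 m; E₂ = y₂ + V₂²/2g = 1.31 m. ΔE = E₁ − E₂ = 0.913 m.

y₂ = 1.24 m; ΔE = 0.913 m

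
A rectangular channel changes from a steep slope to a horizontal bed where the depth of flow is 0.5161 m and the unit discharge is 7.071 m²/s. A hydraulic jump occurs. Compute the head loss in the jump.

V₁ = q/y₁ = 7.071/0.5161 = 13.70 m/s. Fr₁ = V₁/√(g·y₁) = 13.70/√(9.81×0.5161) = 6.089.
By Bélanger, y₂/y₁ = ½[√(1 + 8Fr₁²) − 1] = ½[√297.61 − 1] = 8.126.
y₂ = 8.126 × 0.5161 = 4.194 m.
Head loss: ΔE = (y₂ − y₁)³/(4y₁y₂) = (4.194 − 0.5161)³/(4×0.5161×4.194) = 49.74/8.657 = 5.745 m.

ΔE = 5.745 m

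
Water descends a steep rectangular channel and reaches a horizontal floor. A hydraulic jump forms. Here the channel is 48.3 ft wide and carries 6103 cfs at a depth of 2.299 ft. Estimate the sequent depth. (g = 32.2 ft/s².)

y₂ = 19.65 ft

q = Q/b = 6103/48.3 = 126.4 ft²/s; V₁ = q/y₁ = 54.96 ft/s. Fr₁ = V₁/√(g·y₁) = 6.388.
From the momentum equation for a rectangular channel, y₂/y₁ = ½[√(1 + 8Fr₁²) − 1] = ½[√327.44 − 1] = 8.548.
y₂ = 8.548 × 2.299 = 19.65 ft.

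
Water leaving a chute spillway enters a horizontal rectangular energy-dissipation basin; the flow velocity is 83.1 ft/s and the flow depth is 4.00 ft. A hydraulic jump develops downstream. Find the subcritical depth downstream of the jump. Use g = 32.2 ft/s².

Fr₁ = V₁/√(g·y₁) = 83.1/√(32.2×4.00) = 7.32.
Bélanger equation: y₂/y₁ = ½[√(1 + 8Fr₁²) − 1] = ½[√429.9 − 1] = 9.87.
y₂ = 9.87 × 4.00 = 39.5 ft.

y₂ = 39.5 ft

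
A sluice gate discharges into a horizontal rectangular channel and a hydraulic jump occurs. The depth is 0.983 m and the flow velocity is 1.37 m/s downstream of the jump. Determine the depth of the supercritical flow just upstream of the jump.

y₁ = 0.294 m

Fr₂ = V₂/√(g·y₂) = 1.37/√(9.81×0.983) = 0.441.
Since the conjugate-depth ratio holds either way, y₁/y₂ = ½[√(1 + 8Fr₂²) − 1] = ½[√2.557 − 1] = 0.300.
y₁ = 0.300 × 0.983 = 0.294 m.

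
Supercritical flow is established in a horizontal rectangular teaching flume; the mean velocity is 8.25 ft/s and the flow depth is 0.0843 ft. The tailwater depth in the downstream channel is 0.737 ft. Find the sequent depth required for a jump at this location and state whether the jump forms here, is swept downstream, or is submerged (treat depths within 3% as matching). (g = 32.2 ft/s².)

y₂ = 0.556 ft; the jump is submerged

Fr₁ = V₁/√(g·y₁) = 8.25/√(32.2×0.0843) = 5.01.
Conjugate-depth relation: y₂/y₁ = ½[√(1 + 8Fr₁²) − 1] = ½[√201.6 − 1] = 6.60.
y₂ = 6.60 × 0.0843 = 0.556 ft.
Tailwater y_tw = 0.737 ft: y_tw > y₂, so the jump is submerged.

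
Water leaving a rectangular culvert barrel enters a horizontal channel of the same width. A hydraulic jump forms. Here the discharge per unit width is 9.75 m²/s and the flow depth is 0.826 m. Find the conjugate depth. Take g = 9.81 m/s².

y₂ = 4.45 m

V₁ = q/y₁ = 9.75/0.826 = 11.8 m/s. Fr₁ = V₁/√(g·y₁) = 11.8/√(9.81×0.826) = 4.15.
Bélanger equation: y₂/y₁ = ½[√(1 + 8Fr₁²) − 1] = ½[√138.6 − 1] = 5.39.
y₂ = 5.39 × 0.826 = 4.45 m.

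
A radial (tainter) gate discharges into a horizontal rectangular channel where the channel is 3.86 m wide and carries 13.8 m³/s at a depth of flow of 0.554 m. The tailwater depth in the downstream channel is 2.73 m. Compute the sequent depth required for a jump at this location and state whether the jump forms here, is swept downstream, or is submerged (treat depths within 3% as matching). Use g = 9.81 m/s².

q = Q/b = 13.8/3.86 = 3.58 m²/s; V₁ = q/y₁ = 6.45 m/s. Fr₁ = V₁/√(g·y₁) = 2.77.
Sequent-depth ratio: y₂/y₁ = ½[√(1 + 8Fr₁²) − 1] = ½[√62.30 − 1] = 3.45.
y₂ = 3.45 × 0.554 = 1.91 m.
Tailwater y_tw = 2.73 m: y_tw > y₂, so the jump is submerged.

y₂ = 1.91 m; the jump is submerged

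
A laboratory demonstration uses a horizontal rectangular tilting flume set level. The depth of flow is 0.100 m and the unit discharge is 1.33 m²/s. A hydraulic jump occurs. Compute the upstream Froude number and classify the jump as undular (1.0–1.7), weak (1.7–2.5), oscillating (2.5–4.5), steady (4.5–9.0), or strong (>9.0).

V₁ = q/y₁ = 1.33/0.100 = 13.3 m/s. Fr₁ = V₁/√(g·y₁) = 13.3/√(9.81×0.100) = 13.4.
Fr₁ = 13.4 lies in the strong range.

Fr₁ = 13.4; strong jump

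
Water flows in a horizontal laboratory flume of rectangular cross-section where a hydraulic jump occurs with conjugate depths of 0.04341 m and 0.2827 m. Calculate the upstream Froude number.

Fr₁ = 4.946

For a rectangular channel the momentum equation gives q² = ½·g·y₁·y₂·(y₁ + y₂) = ½×9.81×0.04341×0.2827×0.3261 = 0.01963.
q = √0.01963 = 0.1401 m²/s.
V₁ = q/y₁ = 3.228 m/s; Fr₁ = V₁/√(g·y₁) = 4.946.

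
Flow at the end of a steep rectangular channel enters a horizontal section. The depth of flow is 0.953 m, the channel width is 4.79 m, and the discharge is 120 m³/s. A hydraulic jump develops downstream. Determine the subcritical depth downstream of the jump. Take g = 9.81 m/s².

y₂ = 11.1 m

q = Q/b = 120/4.79 = 25.1 m²/s; V₁ = q/y₁ = 26.3 m/s. Fr₁ = V₁/√(g·y₁) = 8.60.
By Bélanger, y₂/y₁ = ½[√(1 + 8Fr₁²) − 1] = ½[√592.3 − 1] = 11.7.
y₂ = 11.7 × 0.953 = 11.1 m.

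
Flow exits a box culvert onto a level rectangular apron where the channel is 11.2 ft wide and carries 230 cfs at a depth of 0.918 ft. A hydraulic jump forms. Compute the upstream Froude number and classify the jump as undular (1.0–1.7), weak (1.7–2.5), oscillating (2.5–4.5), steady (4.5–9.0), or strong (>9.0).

q = Q/b = 230/11.2 = 20.5 ft²/s; V₁ = q/y₁ = 22.4 ft/s. Fr₁ = V₁/√(g·y₁) = 4.11.
Fr₁ = 4.11 lies in the oscillating range.

Fr₁ = 4.11; oscillating jump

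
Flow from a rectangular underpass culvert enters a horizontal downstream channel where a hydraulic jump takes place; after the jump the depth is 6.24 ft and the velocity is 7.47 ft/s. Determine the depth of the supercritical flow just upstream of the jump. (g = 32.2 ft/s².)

Fr₂ = V₂/√(g·y₂) = 7.47/√(32.2×6.24) = 0.527.
The Bélanger relation is symmetric: y₁/y₂ = ½[√(1 + 8Fr₂²) − 1] = ½[√3.222 − 1] = 0.397.
y₁ = 0.397 × 6.24 = 2.48 ft.

y₁ = 2.48 ft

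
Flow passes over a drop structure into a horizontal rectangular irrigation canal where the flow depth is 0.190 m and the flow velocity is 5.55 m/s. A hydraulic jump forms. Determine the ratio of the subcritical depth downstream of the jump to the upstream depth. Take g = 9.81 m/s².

Fr₁ = V₁/√(g·y₁) = 5.55/√(9.81×0.190) = 4.07.
Sequent-depth ratio: y₂/y₁ = ½[√(1 + 8Fr₁²) − 1] = ½[√133.2 − 1] = 5.27.

y₂/y₁ = 5.27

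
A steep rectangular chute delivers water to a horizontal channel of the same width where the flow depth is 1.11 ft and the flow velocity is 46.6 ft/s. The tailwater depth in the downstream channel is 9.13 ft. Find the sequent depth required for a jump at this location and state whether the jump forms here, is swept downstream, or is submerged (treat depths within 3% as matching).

Fr₁ = V₁/√(g·y₁) = 46.6/√(32.2×1.11) = 7.79.
From the momentum equation for a rectangular channel, y₂/y₁ = ½[√(1 + 8Fr₁²) − 1] = ½[√487.1 − 1] = 10.5.
y₂ = 10.5 × 1.11 = 11.7 ft.
Tailwater y_tw = 9.13 ft: y_tw < y₂, so the jump is swept downstream.

y₂ = 11.7 ft; the jump is swept downstream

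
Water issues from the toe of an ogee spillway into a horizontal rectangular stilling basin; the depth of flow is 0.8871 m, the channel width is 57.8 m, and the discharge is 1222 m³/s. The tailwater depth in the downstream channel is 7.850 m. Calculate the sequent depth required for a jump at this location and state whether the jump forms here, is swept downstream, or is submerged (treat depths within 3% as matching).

q = Q/b = 1222/57.8 = 21.14 m²/s; V₁ = q/y₁ = 23.83 m/s. Fr₁ = V₁/√(g·y₁) = 8.079.
Conjugate-depth relation: y₂/y₁ = ½[√(1 + 8Fr₁²) − 1] = ½[√523.14 − 1] = 10.94.
y₂ = 10.94 × 0.8871 = 9.701 m.
Tailwater y_tw = 7.850 m: y_tw < y₂, so the jump is swept downstream.

y₂ = 9.701 m; the jump is swept downstream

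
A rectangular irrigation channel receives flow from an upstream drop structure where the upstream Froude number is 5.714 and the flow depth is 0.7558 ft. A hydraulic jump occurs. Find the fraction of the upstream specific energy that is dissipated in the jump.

Fr₁ = 5.714 (given).
Sequent-depth ratio: y₂/y₁ = ½[√(1 + 8Fr₁²) − 1] = ½[√262.20 − 1] = 7.596.
y₂ = 7.596 × 0.7558 = 5.741 ft.
E₁ = y₁(1 + Fr₁²/2) = 0.7558×(1 + 5.714²/2) = 13.09 ft. ΔE = (y₂ − y₁)³/(4y₁y₂) = 7.139 ft. ΔE/E₁ = 7.139/13.09 = 0.545.

ΔE/E₁ = 0.545 (54.5%)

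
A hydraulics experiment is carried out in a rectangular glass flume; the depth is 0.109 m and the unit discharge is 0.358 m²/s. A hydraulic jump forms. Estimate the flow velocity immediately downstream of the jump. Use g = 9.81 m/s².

V₂ = 0.817 m/s

V₁ = q/y₁ = 0.358/0.109 = 3.28 m/s. Fr₁ = V₁/√(g·y₁) = 3.28/√(9.81×0.109) = 3.18.
Sequent-depth ratio: y₂/y₁ = ½[√(1 + 8Fr₁²) − 1] = ½[√81.71 − 1] = 4.02.
y₂ = 4.02 × 0.109 = 0.438 m.
V₂ = q/y₂ = 0.358/0.438 = 0.817 m/s.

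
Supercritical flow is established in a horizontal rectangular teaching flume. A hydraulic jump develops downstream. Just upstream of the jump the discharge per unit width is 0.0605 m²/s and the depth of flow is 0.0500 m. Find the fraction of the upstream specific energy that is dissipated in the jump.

ΔE/E₁ = 0.0494 (4.94%)

V₁ = q/y₁ = 0.0605/0.0500 = 1.21 m/s. Fr₁ = V₁/√(g·y₁) = 1.21/√(9.81×0.0500) = 1.73.
Sequent-depth ratio: y₂/y₁ = ½[√(1 + 8Fr₁²) − 1] = ½[√24.88 − 1] = 1.99.
y₂ = 1.99 × 0.0500 = 0.0997 m.
E₁ = y₁ + V₁²/2g = 0.125 m. ΔE = (y₂ − y₁)³/(4y₁y₂) = 0.00616 m. ΔE/E₁ = 0.00616/0.125 = 0.0494.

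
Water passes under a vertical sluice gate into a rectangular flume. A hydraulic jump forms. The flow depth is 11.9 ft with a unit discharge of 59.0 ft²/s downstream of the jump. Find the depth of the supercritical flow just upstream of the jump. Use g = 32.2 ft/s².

V₂ = q/y₂ = 59.0/11.9 = 4.96 ft/s; Fr₂ = V₂/√(g·y₂) = 0.253.
The Bélanger relation is symmetric: y₁/y₂ = ½[√(1 + 8Fr₂²) − 1] = ½[√1.513 − 1] = 0.115.
y₁ = 0.115 × 11.9 = 1.37 ft.

y₁ = 1.37 ft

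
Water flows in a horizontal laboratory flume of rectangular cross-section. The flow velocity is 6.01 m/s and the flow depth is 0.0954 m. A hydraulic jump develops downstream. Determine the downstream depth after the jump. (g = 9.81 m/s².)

y₂ = 0.792 m

Fr₁ = V₁/√(g·y₁) = 6.01/√(9.81×0.0954) = 6.21.
From the momentum equation for a rectangular channel, y₂/y₁ = ½[√(1 + 8Fr₁²) − 1] = ½[√309.8 − 1] = 8.30.
y₂ = 8.30 × 0.0954 = 0.792 m.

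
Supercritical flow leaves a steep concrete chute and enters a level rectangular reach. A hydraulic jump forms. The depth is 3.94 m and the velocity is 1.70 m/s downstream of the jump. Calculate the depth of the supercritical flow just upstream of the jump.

y₁ = 0.520 m

Fr₂ = V₂/√(g·y₂) = 1.70/√(9.81×3.94) = 0.273.
Applying the sequent-depth relation in reverse, y₁/y₂ = ½[√(1 + 8Fr₂²) − 1] = ½[√1.598 − 1] = 0.132.
y₁ = 0.132 × 3.94 = 0.520 m.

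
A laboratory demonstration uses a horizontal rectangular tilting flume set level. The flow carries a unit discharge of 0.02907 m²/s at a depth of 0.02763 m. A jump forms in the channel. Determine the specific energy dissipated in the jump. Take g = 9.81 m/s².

V₁ = q/y₁ = 0.02907/0.02763 = 1.052 m/s. Fr₁ = V₁/√(g·y₁) = 1.052/√(9.81×0.02763) = 2.021.
Conjugate-depth relation: y₂/y₁ = ½[√(1 + 8Fr₁²) − 1] = ½[√33.671 − 1] = 2.401.
y₂ = 2.401 × 0.02763 = 0.06635 m.
V₂ = q/y₂ = 0.02907/0.06635 = 0.4381 m/s. E₁ = y₁ + V₁²/2g = 0.08405 m; E₂ = y₂ + V₂²/2g = 0.07613 m. ΔE = E₁ − E₂ = 0.007916 m.

ΔE = 0.007916 m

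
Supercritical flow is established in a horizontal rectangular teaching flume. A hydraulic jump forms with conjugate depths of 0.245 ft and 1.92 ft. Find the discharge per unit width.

For a rectangular channel the momentum equation gives q² = ½·g·y₁·y₂·(y₁ + y₂) = ½×32.2×0.245×1.92×2.17 = 16.4.
q = √16.4 = 4.05 ft²/s.

q = 4.05 ft²/s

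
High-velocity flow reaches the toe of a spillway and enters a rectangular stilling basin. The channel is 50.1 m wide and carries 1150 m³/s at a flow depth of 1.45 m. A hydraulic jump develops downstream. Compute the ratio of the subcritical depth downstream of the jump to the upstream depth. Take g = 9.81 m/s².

y₂/y₁ = 5.46

q = Q/b = 1150/50.1 = 23.0 m²/s; V₁ = q/y₁ = 15.8 m/s. Fr₁ = V₁/√(g·y₁) = 4.20.
By Bélanger, y₂/y₁ = ½[√(1 + 8Fr₁²) − 1] = ½[√141.9 − 1] = 5.46.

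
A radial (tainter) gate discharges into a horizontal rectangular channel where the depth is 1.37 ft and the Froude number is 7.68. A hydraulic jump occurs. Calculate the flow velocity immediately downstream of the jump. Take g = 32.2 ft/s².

V₂ = 4.92 ft/s

Fr₁ = 7.68 (given).
By Bélanger, y₂/y₁ = ½[√(1 + 8Fr₁²) − 1] = ½[√472.9 − 1] = 10.4.
y₂ = 10.4 × 1.37 = 14.2 ft.
V₁ = Fr₁·√(g·y₁) = 7.68×√(32.2×1.37) = 51.0 ft/s; q = V₁·y₁ = 69.9 ft²/s.
V₂ = q/y₂ = 69.9/14.2 = 4.92 ft/s.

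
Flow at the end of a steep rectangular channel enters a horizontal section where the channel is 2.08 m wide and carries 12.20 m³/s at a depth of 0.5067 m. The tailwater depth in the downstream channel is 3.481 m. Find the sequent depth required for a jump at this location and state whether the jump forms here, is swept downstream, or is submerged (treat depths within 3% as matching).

y₂ = 3.476 m; the jump forms here

q = Q/b = 12.20/2.08 = 5.865 m²/s; V₁ = q/y₁ = 11.58 m/s. Fr₁ = V₁/√(g·y₁) = 5.192.
From the momentum equation for a rectangular channel, y₂/y₁ = ½[√(1 + 8Fr₁²) − 1] = ½[√216.66 − 1] = 6.860.
y₂ = 6.860 × 0.5067 = 3.476 m.
Tailwater y_tw = 3.481 m: y_tw ≈ y₂, so the jump forms here.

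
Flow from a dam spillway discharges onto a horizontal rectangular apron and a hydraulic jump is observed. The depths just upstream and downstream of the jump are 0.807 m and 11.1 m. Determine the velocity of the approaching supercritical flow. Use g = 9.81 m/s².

For a rectangular channel the momentum equation gives q² = ½·g·y₁·y₂·(y₁ + y₂) = ½×9.81×0.807×11.1×11.9 = 523.
q = √523 = 22.9 m²/s.
V₁ = q/y₁ = 22.9/0.807 = 28.3 m/s.

V₁ = 28.3 m/s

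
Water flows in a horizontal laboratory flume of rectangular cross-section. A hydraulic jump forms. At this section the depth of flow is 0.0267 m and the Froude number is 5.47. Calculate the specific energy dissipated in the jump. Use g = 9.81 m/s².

Fr₁ = 5.47 (given).
Bélanger equation: y₂/y₁ = ½[√(1 + 8Fr₁²) − 1] = ½[√240.4 − 1] = 7.25.
y₂ = 7.25 × 0.0267 = 0.194 m.
Head loss: ΔE = (y₂ − y₁)³/(4y₁y₂) = (0.194 − 0.0267)³/(4×0.0267×0.194) = 0.00465/0.0207 = 0.225 m.

ΔE = 0.225 m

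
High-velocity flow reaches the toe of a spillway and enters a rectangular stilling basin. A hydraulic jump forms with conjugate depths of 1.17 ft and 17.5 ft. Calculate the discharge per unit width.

For a rectangular channel the momentum equation gives q² = ½·g·y₁·y₂·(y₁ + y₂) = ½×32.2×1.17×17.5×18.7 = 6155.
q = √6155 = 78.5 ft²/s.

q = 78.5 ft²/s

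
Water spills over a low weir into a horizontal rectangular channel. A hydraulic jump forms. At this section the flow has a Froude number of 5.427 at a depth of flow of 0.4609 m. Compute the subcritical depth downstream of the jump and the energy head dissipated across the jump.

y₂ = 3.314 m; ΔE = 3.803 m

Fr₁ = 5.427 (given).
Sequent-depth ratio: y₂/y₁ = ½[√(1 + 8Fr₁²) − 1] = ½[√236.62 − 1] = 7.191.
y₂ = 7.191 × 0.4609 = 3.314 m.
V₁ = Fr₁·√(g·y₁) = 5.427×√(9.81×0.4609) = 11.54 m/s; q = V₁·y₁ = 5.319 m²/s. V₂ = q/y₂ = 5.319/3.314 = 1.605 m/s. E₁ = y₁ + V₁²/2g = 7.248 m; E₂ = y₂ + V₂²/2g = 3.446 m. ΔE = E₁ − E₂ = 3.803 m.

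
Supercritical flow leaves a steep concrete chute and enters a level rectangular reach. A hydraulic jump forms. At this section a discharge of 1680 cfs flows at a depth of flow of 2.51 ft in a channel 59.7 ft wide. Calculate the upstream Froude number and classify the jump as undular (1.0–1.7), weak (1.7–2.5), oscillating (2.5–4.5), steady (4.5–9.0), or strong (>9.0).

q = Q/b = 1680/59.7 = 28.1 ft²/s; V₁ = q/y₁ = 11.2 ft/s. Fr₁ = V₁/√(g·y₁) = 1.25.
Fr₁ = 1.25 lies in the undular range.

Fr₁ = 1.25; undular jump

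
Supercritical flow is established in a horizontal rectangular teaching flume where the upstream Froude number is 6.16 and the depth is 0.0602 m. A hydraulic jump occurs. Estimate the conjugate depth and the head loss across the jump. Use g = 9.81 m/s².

Fr₁ = 6.16 (given).
Conjugate-depth relation: y₂/y₁ = ½[√(1 + 8Fr₁²) − 1] = ½[√304.6 − 1] = 8.23.
y₂ = 8.23 × 0.0602 = 0.495 m.
V₁ = Fr₁·√(g·y₁) = 6.16×√(9.81×0.0602) = 4.73 m/s; q = V₁·y₁ = 0.285 m²/s. V₂ = q/y₂ = 0.285/0.495 = 0.575 m/s. E₁ = y₁ + V₁²/2g = 1.20 m; E₂ = y₂ + V₂²/2g = 0.512 m. ΔE = E₁ − E₂ = 0.690 m.

y₂ = 0.495 m; ΔE = 0.690 m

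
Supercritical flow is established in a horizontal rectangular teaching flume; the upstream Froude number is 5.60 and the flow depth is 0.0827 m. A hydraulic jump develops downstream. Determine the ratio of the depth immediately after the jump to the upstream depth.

Fr₁ = 5.60 (given).
Bélanger equation: y₂/y₁ = ½[√(1 + 8Fr₁²) − 1] = ½[√251.9 − 1] = 7.44.

y₂/y₁ = 7.44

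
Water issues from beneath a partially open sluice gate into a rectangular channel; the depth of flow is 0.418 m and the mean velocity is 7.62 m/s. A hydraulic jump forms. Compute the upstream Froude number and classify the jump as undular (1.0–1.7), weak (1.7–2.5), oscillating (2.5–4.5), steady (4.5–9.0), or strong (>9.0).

Fr₁ = V₁/√(g·y₁) = 7.62/√(9.81×0.418) = 3.76.
Fr₁ = 3.76 lies in the oscillating range.

Fr₁ = 3.76; oscillating jump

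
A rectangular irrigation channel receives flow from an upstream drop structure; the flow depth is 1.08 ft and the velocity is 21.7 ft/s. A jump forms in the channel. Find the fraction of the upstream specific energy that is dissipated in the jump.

Fr₁ = V₁/√(g·y₁) = 21.7/√(32.2×1.08) = 3.68.
From the momentum equation for a rectangular channel, y₂/y₁ = ½[√(1 + 8Fr₁²) − 1] = ½[√109.3 − 1] = 4.73.
y₂ = 4.73 × 1.08 = 5.11 ft.
E₁ = y₁ + V₁²/2g = 8.39 ft. ΔE = (y₂ − y₁)³/(4y₁y₂) = 2.96 ft. ΔE/E₁ = 2.96/8.39 = 0.353.

ΔE/E₁ = 0.353 (35.3%)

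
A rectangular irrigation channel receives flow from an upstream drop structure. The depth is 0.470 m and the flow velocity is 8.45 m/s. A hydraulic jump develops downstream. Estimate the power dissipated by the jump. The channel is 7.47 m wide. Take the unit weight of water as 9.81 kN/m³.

P = 459 kW

Fr₁ = V₁/√(g·y₁) = 8.45/√(9.81×0.470) = 3.94.
Conjugate-depth relation: y₂/y₁ = ½[√(1 + 8Fr₁²) − 1] = ½[√124.9 − 1] = 5.09.
y₂ = 5.09 × 0.470 = 2.39 m.
q = V₁·y₁ = 8.45 × 0.470 = 3.97 m²/s. V₂ = q/y₂ = 3.97/2.39 = 1.66 m/s. E₁ = y₁ + V₁²/2g = 4.11 m; E₂ = y₂ + V₂²/2g = 2.53 m. ΔE = E₁ − E₂ = 1.58 m.
Q = q·b = 3.97 × 7.47 = 29.7 m³/s. P = γ·Q·ΔE = 9.81 × 29.7 × 1.58 = 459 kW.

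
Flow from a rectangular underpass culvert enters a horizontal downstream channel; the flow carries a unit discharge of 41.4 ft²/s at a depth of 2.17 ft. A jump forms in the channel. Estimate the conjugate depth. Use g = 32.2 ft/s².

y₂ = 6.00 ft

V₁ = q/y₁ = 41.4/2.17 = 19.1 ft/s. Fr₁ = V₁/√(g·y₁) = 19.1/√(32.2×2.17) = 2.28.
Sequent-depth ratio: y₂/y₁ = ½[√(1 + 8Fr₁²) − 1] = ½[√42.67 − 1] = 2.77.
y₂ = 2.77 × 2.17 = 6.00 ft.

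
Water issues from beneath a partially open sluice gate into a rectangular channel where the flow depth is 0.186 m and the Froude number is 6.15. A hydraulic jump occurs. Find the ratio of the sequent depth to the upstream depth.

Fr₁ = 6.15 (given).
Conjugate-depth relation: y₂/y₁ = ½[√(1 + 8Fr₁²) − 1] = ½[√303.6 − 1] = 8.21.

y₂/y₁ = 8.21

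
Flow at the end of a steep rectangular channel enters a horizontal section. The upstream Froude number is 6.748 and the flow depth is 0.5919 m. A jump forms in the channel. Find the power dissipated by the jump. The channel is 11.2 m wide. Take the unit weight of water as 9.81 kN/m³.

P = 9034 kW

Fr₁ = 6.748 (given).
Conjugate-depth relation: y₂/y₁ = ½[√(1 + 8Fr₁²) − 1] = ½[√365.28 − 1] = 9.056.
y₂ = 9.056 × 0.5919 = 5.360 m.
V₁ = Fr₁·√(g·y₁) = 6.748×√(9.81×0.5919) = 16.26 m/s; q = V₁·y₁ = 9.625 m²/s. V₂ = q/y₂ = 9.625/5.360 = 1.796 m/s. E₁ = y₁ + V₁²/2g = 14.07 m; E₂ = y₂ + V₂²/2g = 5.525 m. ΔE = E₁ − E₂ = 8.543 m.
Q = q·b = 9.625 × 11.2 = 107.8 m³/s. P = γ·Q·ΔE = 9.81 × 107.8 × 8.543 = 9034 kW.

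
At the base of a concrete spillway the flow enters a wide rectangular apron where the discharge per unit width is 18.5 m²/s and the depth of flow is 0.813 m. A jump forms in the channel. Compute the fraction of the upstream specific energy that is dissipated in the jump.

ΔE/E₁ = 0.666 (66.6%)

V₁ = q/y₁ = 18.5/0.813 = 22.8 m/s. Fr₁ = V₁/√(g·y₁) = 22.8/√(9.81×0.813) = 8.06.
By Bélanger, y₂/y₁ = ½[√(1 + 8Fr₁²) − 1] = ½[√520.4 − 1] = 10.9.
y₂ = 10.9 × 0.813 = 8.87 m.
E₁ = y₁ + V₁²/2g = 27.2 m. ΔE = (y₂ − y₁)³/(4y₁y₂) = 18.1 m. ΔE/E₁ = 18.1/27.2 = 0.666.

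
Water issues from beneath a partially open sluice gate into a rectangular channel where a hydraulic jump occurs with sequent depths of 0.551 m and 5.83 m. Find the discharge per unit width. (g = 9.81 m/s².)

q = 10.0 m²/s

For a rectangular channel the momentum equation gives q² = ½·g·y₁·y₂·(y₁ + y₂) = ½×9.81×0.551×5.83×6.38 = 101.
q = √101 = 10.0 m²/s.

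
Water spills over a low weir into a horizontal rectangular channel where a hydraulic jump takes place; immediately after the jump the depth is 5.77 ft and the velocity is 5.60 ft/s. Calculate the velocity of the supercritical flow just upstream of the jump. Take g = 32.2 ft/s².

Fr₂ = V₂/√(g·y₂) = 5.60/√(32.2×5.77) = 0.411.
From the momentum equation (using Fr₂), y₁/y₂ = ½[√(1 + 8Fr₂²) − 1] = ½[√2.350 − 1] = 0.267.
y₁ = 0.267 × 5.77 = 1.54 ft.
V₁ = q/y₁ = 32.3/1.54 = 21.0 ft/s.

V₁ = 21.0 ft/s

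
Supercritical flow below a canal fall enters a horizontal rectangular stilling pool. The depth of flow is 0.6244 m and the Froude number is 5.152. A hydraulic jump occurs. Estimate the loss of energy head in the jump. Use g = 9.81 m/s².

ΔE = 4.484 m

Fr₁ = 5.152 (given).
Conjugate-depth relation: y₂/y₁ = ½[√(1 + 8Fr₁²) − 1] = ½[√213.34 − 1] = 6.803.
y₂ = 6.803 × 0.6244 = 4.248 m.
Head loss: ΔE = (y₂ − y₁)³/(4y₁y₂) = (4.248 − 0.6244)³/(4×0.6244×4.248) = 47.58/10.61 = 4.484 m.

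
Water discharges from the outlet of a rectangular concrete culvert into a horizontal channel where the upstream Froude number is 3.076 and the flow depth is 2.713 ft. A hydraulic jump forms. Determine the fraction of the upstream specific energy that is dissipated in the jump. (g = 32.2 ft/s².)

Fr₁ = 3.076 (given).
By Bélanger, y₂/y₁ = ½[√(1 + 8Fr₁²) − 1] = ½[√76.694 − 1] = 3.879.
y₂ = 3.879 × 2.713 = 10.52 ft.
E₁ = y₁(1 + Fr₁²/2) = 2.713×(1 + 3.076²/2) = 15.55 ft. ΔE = (y₂ − y₁)³/(4y₁y₂) = 4.172 ft. ΔE/E₁ = 4.172/15.55 = 0.268.

ΔE/E₁ = 0.268 (26.8%)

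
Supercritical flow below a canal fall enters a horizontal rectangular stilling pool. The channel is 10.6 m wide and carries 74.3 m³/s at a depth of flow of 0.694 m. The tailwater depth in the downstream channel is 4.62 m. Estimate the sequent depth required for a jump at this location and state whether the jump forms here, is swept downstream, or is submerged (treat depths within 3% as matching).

q = Q/b = 74.3/10.6 = 7.01 m²/s; V₁ = q/y₁ = 10.1 m/s. Fr₁ = V₁/√(g·y₁) = 3.87.
Sequent-depth ratio: y₂/y₁ = ½[√(1 + 8Fr₁²) − 1] = ½[√120.9 − 1] = 5.00.
y₂ = 5.00 × 0.694 = 3.47 m.
Tailwater y_tw = 4.62 m: y_tw > y₂, so the jump is submerged.

y₂ = 3.47 m; the jump is submerged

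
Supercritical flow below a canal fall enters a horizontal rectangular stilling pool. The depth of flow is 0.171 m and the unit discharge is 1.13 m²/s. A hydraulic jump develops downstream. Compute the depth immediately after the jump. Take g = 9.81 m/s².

V₁ = q/y₁ = 1.13/0.171 = 6.61 m/s. Fr₁ = V₁/√(g·y₁) = 6.61/√(9.81×0.171) = 5.10.
From the momentum equation for a rectangular channel, y₂/y₁ = ½[√(1 + 8Fr₁²) − 1] = ½[√209.3 − 1] = 6.73.
y₂ = 6.73 × 0.171 = 1.15 m.

y₂ = 1.15 m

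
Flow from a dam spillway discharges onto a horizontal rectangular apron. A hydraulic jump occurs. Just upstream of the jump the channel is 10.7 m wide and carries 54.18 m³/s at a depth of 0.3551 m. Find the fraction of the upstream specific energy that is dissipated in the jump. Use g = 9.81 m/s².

q = Q/b = 54.18/10.7 = 5.064 m²/s; V₁ = q/y₁ = 14.26 m/s. Fr₁ = V₁/√(g·y₁) = 7.640.
Sequent-depth ratio: y₂/y₁ = ½[√(1 + 8Fr₁²) − 1] = ½[√467.96 − 1] = 10.32.
y₂ = 10.32 × 0.3551 = 3.663 m.
E₁ = y₁ + V₁²/2g = 10.72 m. ΔE = (y₂ − y₁)³/(4y₁y₂) = 6.958 m. ΔE/E₁ = 6.958/10.72 = 0.649.

ΔE/E₁ = 0.649 (64.9%)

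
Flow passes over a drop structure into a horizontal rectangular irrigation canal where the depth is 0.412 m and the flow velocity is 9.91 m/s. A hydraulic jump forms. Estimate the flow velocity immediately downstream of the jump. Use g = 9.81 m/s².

Fr₁ = V₁/√(g·y₁) = 9.91/√(9.81×0.412) = 4.93.
By Bélanger, y₂/y₁ = ½[√(1 + 8Fr₁²) − 1] = ½[√195.4 − 1] = 6.49.
y₂ = 6.49 × 0.412 = 2.67 m.
q = V₁·y₁ = 9.91 × 0.412 = 4.08 m²/s.
V₂ = q/y₂ = 4.08/2.67 = 1.53 m/s.

V₂ = 1.53 m/s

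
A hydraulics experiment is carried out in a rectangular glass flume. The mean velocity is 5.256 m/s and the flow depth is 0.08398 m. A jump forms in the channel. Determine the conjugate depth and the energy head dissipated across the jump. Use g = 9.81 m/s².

y₂ = 0.6470 m; ΔE = 0.8213 m

Fr₁ = V₁/√(g·y₁) = 5.256/√(9.81×0.08398) = 5.791.
By Bélanger, y₂/y₁ = ½[√(1 + 8Fr₁²) − 1] = ½[√269.26 − 1] = 7.705.
y₂ = 7.705 × 0.08398 = 0.6470 m.
Head loss: ΔE = (y₂ − y₁)³/(4y₁y₂) = (0.6470 − 0.08398)³/(4×0.08398×0.6470) = 0.1785/0.2174 = 0.8213 m.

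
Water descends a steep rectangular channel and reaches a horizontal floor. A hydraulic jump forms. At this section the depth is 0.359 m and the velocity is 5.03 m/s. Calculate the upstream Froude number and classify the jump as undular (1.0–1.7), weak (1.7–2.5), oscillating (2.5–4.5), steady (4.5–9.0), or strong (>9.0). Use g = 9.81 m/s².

Fr₁ = 2.68; oscillating jump

Fr₁ = V₁/√(g·y₁) = 5.03/√(9.81×0.359) = 2.68.
Fr₁ = 2.68 lies in the oscillating range.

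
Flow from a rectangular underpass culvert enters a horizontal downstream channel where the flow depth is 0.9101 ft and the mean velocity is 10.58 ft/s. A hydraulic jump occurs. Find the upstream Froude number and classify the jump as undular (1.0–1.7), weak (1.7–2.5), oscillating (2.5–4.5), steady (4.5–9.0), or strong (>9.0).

Fr₁ = V₁/√(g·y₁) = 10.58/√(32.2×0.9101) = 1.954.
Fr₁ = 1.954 lies in the weak range.

Fr₁ = 1.954; weak jump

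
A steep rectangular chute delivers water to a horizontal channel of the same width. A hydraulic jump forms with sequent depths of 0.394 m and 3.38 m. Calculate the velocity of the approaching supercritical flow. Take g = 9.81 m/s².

For a rectangular channel the momentum equation gives q² = ½·g·y₁·y₂·(y₁ + y₂) = ½×9.81×0.394×3.38×3.77 = 24.7.
q = √24.7 = 4.97 m²/s.
V₁ = q/y₁ = 4.97/0.394 = 12.6 m/s.

V₁ = 12.6 m/s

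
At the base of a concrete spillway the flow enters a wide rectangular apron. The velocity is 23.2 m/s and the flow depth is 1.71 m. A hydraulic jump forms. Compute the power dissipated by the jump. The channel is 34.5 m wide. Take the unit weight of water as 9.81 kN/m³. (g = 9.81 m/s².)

P = 211995 kW

Fr₁ = V₁/√(g·y₁) = 23.2/√(9.81×1.71) = 5.66.
Conjugate-depth relation: y₂/y₁ = ½[√(1 + 8Fr₁²) − 1] = ½[√257.7 − 1] = 7.53.
y₂ = 7.53 × 1.71 = 12.9 m.
Head loss: ΔE = (y₂ − y₁)³/(4y₁y₂) = (12.9 − 1.71)³/(4×1.71×12.9) = 1390/88.0 = 15.8 m.
q = V₁·y₁ = 23.2 × 1.71 = 39.7 m²/s. Q = q·b = 39.7 × 34.5 = 1369 m³/s. P = γ·Q·ΔE = 9.81 × 1369 × 15.8 = 211995 kW.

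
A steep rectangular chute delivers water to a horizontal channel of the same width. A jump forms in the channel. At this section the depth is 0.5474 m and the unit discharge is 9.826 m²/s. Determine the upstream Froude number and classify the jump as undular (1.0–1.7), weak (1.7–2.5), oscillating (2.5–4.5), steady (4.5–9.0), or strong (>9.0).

V₁ = q/y₁ = 9.826/0.5474 = 17.95 m/s. Fr₁ = V₁/√(g·y₁) = 17.95/√(9.81×0.5474) = 7.746.
Fr₁ = 7.746 lies in the steady range.

Fr₁ = 7.746; steady jump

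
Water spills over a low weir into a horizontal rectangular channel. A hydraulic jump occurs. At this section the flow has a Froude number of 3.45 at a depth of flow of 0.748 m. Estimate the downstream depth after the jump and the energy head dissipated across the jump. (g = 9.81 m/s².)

y₂ = 3.29 m; ΔE = 1.68 m

Fr₁ = 3.45 (given).
By Bélanger, y₂/y₁ = ½[√(1 + 8Fr₁²) − 1] = ½[√96.22 − 1] = 4.40.
y₂ = 4.40 × 0.748 = 3.29 m.
Head loss: ΔE = (y₂ − y₁)³/(4y₁y₂) = (3.29 − 0.748)³/(4×0.748×3.29) = 16.5/9.86 = 1.68 m.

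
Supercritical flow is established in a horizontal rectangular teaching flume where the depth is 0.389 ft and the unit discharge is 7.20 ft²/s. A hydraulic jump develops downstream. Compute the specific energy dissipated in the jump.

V₁ = q/y₁ = 7.20/0.389 = 18.5 ft/s. Fr₁ = V₁/√(g·y₁) = 18.5/√(32.2×0.389) = 5.23.
Bélanger equation: y₂/y₁ = ½[√(1 + 8Fr₁²) − 1] = ½[√219.8 − 1] = 6.91.
y₂ = 6.91 × 0.389 = 2.69 ft.
V₂ = q/y₂ = 7.20/2.69 = 2.68 ft/s. E₁ = y₁ + V₁²/2g = 5.71 ft; E₂ = y₂ + V₂²/2g = 2.80 ft. ΔE = E₁ − E₂ = 2.91 ft.

ΔE = 2.91 ft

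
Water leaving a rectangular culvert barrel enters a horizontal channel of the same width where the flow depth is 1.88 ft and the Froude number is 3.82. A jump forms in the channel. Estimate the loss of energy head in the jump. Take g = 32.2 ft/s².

Fr₁ = 3.82 (given).
Sequent-depth ratio: y₂/y₁ = ½[√(1 + 8Fr₁²) − 1] = ½[√117.7 − 1] = 4.93.
y₂ = 4.93 × 1.88 = 9.26 ft.
V₁ = Fr₁·√(g·y₁) = 3.82×√(32.2×1.88) = 29.7 ft/s; q = V₁·y₁ = 55.9 ft²/s. V₂ = q/y₂ = 55.9/9.26 = 6.03 ft/s. E₁ = y₁ + V₁²/2g = 15.6 ft; E₂ = y₂ + V₂²/2g = 9.83 ft. ΔE = E₁ − E₂ = 5.77 ft.

ΔE = 5.77 ft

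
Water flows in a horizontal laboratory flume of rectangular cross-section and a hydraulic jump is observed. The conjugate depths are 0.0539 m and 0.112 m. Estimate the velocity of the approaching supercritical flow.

V₁ = 1.30 m/s

For a rectangular channel the momentum equation gives q² = ½·g·y₁·y₂·(y₁ + y₂) = ½×9.81×0.0539×0.112×0.166 = 0.00491.
q = √0.00491 = 0.0701 m²/s.
V₁ = q/y₁ = 0.0701/0.0539 = 1.30 m/s.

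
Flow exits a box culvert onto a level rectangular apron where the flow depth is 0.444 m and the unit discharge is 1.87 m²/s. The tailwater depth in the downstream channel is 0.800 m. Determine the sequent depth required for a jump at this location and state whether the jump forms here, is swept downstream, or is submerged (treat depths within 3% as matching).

V₁ = q/y₁ = 1.87/0.444 = 4.21 m/s. Fr₁ = V₁/√(g·y₁) = 4.21/√(9.81×0.444) = 2.02.
From the momentum equation for a rectangular channel, y₂/y₁ = ½[√(1 + 8Fr₁²) − 1] = ½[√33.58 − 1] = 2.40.
y₂ = 2.40 × 0.444 = 1.06 m.
Tailwater y_tw = 0.800 m: y_tw < y₂, so the jump is swept downstream.

y₂ = 1.06 m; the jump is swept downstream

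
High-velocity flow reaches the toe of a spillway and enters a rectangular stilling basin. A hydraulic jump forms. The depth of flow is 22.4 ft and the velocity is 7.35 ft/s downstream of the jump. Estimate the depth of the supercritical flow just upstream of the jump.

Fr₂ = V₂/√(g·y₂) = 7.35/√(32.2×22.4) = 0.274.
The Bélanger relation is symmetric: y₁/y₂ = ½[√(1 + 8Fr₂²) − 1] = ½[√1.599 − 1] = 0.132.
y₁ = 0.132 × 22.4 = 2.96 ft.

y₁ = 2.96 ft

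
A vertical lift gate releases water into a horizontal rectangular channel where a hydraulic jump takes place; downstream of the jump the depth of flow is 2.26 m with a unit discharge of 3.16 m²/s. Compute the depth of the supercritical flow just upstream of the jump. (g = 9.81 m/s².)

V₂ = q/y₂ = 3.16/2.26 = 1.40 m/s; Fr₂ = V₂/√(g·y₂) = 0.297.
Since the conjugate-depth ratio holds either way, y₁/y₂ = ½[√(1 + 8Fr₂²) − 1] = ½[√1.705 − 1] = 0.153.
y₁ = 0.153 × 2.26 = 0.346 m.

y₁ = 0.346 m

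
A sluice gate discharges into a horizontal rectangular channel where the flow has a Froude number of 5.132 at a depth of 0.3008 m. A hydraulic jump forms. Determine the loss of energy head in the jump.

ΔE = 2.138 m

Fr₁ = 5.132 (given).
From the momentum equation for a rectangular channel, y₂/y₁ = ½[√(1 + 8Fr₁²) − 1] = ½[√211.70 − 1] = 6.775.
y₂ = 6.775 × 0.3008 = 2.038 m.
Head loss: ΔE = (y₂ − y₁)³/(4y₁y₂) = (2.038 − 0.3008)³/(4×0.3008×2.038) = 5.242/2.452 = 2.138 m.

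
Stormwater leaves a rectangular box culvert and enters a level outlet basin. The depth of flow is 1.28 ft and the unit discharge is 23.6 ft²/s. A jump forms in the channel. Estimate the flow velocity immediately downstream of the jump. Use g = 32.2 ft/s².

V₁ = q/y₁ = 23.6/1.28 = 18.4 ft/s. Fr₁ = V₁/√(g·y₁) = 18.4/√(32.2×1.28) = 2.87.
Conjugate-depth relation: y₂/y₁ = ½[√(1 + 8Fr₁²) − 1] = ½[√66.98 − 1] = 3.59.
y₂ = 3.59 × 1.28 = 4.60 ft.
V₂ = q/y₂ = 23.6/4.60 = 5.13 ft/s.

V₂ = 5.13 ft/s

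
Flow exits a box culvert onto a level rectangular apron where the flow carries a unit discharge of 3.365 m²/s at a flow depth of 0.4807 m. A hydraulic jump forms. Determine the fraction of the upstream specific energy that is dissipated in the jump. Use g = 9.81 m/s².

ΔE/E₁ = 0.290 (29.0%)

V₁ = q/y₁ = 3.365/0.4807 = 7.000 m/s. Fr₁ = V₁/√(g·y₁) = 7.000/√(9.81×0.4807) = 3.224.
Bélanger equation: y₂/y₁ = ½[√(1 + 8Fr₁²) − 1] = ½[√84.132 − 1] = 4.086.
y₂ = 4.086 × 0.4807 = 1.964 m.
E₁ = y₁ + V₁²/2g = 2.978 m. ΔE = (y₂ − y₁)³/(4y₁y₂) = 0.8645 m. ΔE/E₁ = 0.8645/2.978 = 0.290.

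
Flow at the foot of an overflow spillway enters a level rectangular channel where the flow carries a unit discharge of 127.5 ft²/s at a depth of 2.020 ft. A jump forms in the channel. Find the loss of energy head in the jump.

V₁ = q/y₁ = 127.5/2.020 = 63.12 ft/s. Fr₁ = V₁/√(g·y₁) = 63.12/√(32.2×2.020) = 7.826.
Sequent-depth ratio: y₂/y₁ = ½[√(1 + 8Fr₁²) − 1] = ½[√491.00 − 1] = 10.58.
y₂ = 10.58 × 2.020 = 21.37 ft.
V₂ = q/y₂ = 127.5/21.37 = 5.966 ft/s. E₁ = y₁ + V₁²/2g = 63.88 ft; E₂ = y₂ + V₂²/2g = 21.92 ft. ΔE = E₁ − E₂ = 41.96 ft.

ΔE = 41.96 ft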